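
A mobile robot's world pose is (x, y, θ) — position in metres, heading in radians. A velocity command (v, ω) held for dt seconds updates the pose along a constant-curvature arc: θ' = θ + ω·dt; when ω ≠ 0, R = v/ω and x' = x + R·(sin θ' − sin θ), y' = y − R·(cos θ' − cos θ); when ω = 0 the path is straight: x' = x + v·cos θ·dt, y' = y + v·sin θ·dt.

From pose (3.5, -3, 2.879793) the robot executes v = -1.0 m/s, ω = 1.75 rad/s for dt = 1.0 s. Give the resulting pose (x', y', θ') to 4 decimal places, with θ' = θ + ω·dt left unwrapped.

(4.2174, -2.4952, 4.6298)

θ' = 2.8798 + 1.75·1.0 = 4.6298
R = v/ω = -1.0/1.75 = -0.5714
x' = 3.5 + -0.5714·(sin 4.6298 − sin 2.8798) = 4.2174
y' = -3 − -0.5714·(cos 4.6298 − cos 2.8798) = -2.4952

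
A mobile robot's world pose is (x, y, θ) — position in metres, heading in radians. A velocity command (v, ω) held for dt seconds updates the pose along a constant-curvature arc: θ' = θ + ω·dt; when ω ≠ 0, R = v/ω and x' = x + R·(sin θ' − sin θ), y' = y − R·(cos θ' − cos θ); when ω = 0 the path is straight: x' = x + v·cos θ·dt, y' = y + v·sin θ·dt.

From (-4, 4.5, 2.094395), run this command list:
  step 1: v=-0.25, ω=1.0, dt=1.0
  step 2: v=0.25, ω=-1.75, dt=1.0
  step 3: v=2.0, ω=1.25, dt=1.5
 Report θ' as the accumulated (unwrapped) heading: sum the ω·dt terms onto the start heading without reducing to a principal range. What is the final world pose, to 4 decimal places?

step 1: θ'=3.0944 (R=-0.2500) → pose (-3.7953, 4.3753, 3.0944)
step 2: θ'=1.3444 (R=-0.1429) → pose (-3.9278, 4.5500, 1.3444)
step 3: θ'=3.2194 (R=1.6000) → pose (-5.6113, 6.5044, 3.2194)

(-5.6113, 6.5044, 3.2194)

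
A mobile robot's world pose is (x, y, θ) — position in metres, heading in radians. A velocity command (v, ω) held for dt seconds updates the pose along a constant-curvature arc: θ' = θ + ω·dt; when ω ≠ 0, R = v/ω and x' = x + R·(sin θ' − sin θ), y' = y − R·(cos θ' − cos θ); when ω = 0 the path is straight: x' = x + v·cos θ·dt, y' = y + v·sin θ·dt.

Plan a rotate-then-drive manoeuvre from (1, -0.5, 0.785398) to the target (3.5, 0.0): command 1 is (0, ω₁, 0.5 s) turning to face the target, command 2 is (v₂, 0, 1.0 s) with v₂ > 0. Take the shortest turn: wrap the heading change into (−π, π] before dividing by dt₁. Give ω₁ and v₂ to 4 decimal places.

heading to target = atan2(0−-0.5, 3.5−1) = 0.1974
Δθ = wrap(0.1974 − 0.7854) = -0.5880; ω₁ = Δθ/dt₁ = -1.1760
distance = √((3.5−1)² + (0−-0.5)²) = 2.5495; v₂ = distance/dt₂ = 2.5495

ω₁ = -1.1760, v₂ = 2.5495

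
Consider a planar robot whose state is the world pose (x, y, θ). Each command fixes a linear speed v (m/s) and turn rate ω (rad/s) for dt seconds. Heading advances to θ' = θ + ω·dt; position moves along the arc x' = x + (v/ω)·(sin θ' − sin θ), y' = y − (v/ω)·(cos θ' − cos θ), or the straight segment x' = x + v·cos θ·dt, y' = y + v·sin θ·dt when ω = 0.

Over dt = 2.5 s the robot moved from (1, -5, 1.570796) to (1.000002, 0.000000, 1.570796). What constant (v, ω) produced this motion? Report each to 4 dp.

v = 2.0000, ω = 0.0000

Δθ = 1.570796 − 1.570796 = 0.000000
ω = Δθ/dt = 0.000000/2.5 = 0.0000
ω = 0 → v = (Δx·cos θ + Δy·sin θ)/dt = 2.0000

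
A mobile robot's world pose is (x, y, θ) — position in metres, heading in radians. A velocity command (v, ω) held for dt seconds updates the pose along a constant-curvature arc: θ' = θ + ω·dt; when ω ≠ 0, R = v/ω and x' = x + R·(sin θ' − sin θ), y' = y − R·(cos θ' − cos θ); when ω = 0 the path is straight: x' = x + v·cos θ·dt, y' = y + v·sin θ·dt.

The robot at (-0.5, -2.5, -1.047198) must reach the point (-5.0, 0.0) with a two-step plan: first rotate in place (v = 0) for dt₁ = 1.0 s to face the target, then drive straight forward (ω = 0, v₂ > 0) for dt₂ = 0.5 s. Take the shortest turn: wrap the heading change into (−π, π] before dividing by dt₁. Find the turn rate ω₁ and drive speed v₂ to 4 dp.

ω₁ = -2.6015, v₂ = 10.2956

heading to target = atan2(0−-2.5, -5−-0.5) = 2.6345
Δθ = wrap(2.6345 − -1.0472) = -2.6015; ω₁ = Δθ/dt₁ = -2.6015
distance = √((-5−-0.5)² + (0−-2.5)²) = 5.1478; v₂ = distance/dt₂ = 10.2956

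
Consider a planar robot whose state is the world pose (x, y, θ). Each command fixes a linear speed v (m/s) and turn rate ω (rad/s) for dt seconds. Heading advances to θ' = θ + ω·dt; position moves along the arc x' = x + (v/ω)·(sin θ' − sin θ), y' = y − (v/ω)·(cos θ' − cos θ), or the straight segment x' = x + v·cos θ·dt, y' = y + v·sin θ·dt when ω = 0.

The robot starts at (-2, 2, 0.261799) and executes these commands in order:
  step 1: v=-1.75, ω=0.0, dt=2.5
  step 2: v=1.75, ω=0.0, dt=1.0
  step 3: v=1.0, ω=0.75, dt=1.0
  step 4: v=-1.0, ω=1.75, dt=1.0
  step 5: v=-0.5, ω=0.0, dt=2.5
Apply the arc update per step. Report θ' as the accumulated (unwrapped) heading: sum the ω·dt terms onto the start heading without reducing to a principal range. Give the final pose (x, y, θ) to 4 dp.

step 1: θ'=0.2618 (straight) → pose (-6.2259, 0.8677, 0.2618)
step 2: θ'=0.2618 (straight) → pose (-4.5356, 1.3206, 0.2618)
step 3: θ'=1.0118 (R=1.3333) → pose (-3.7503, 1.9014, 1.0118)
step 4: θ'=2.7618 (R=-0.5714) → pose (-3.4777, 1.0676, 2.7618)
step 5: θ'=2.7618 (straight) → pose (-2.3167, 0.6042, 2.7618)

(-2.3167, 0.6042, 2.7618)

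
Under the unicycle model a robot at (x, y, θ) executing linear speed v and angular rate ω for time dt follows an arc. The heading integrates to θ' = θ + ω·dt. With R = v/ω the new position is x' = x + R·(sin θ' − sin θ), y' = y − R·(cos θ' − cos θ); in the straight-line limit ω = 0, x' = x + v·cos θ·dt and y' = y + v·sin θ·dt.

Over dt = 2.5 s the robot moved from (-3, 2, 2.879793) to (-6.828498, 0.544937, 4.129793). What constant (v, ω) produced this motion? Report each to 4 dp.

v = 1.7500, ω = 0.5000

Δθ = 4.129793 − 2.879793 = 1.250000
ω = Δθ/dt = 1.250000/2.5 = 0.5000
R = Δx/(sin θ' − sin θ) = 3.5000
v = R·ω = 3.5000·0.5000 = 1.7500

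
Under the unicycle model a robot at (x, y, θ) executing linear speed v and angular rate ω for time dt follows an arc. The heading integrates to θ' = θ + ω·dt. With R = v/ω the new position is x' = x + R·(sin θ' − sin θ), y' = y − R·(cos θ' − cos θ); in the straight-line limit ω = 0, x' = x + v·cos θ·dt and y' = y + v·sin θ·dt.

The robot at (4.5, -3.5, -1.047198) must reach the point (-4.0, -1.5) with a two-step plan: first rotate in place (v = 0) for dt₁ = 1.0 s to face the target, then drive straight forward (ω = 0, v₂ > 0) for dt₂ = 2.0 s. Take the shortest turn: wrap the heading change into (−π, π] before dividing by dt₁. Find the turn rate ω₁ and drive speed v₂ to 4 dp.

heading to target = atan2(-1.5−-3.5, -4−4.5) = 2.9105
Δθ = wrap(2.9105 − -1.0472) = -2.3255; ω₁ = Δθ/dt₁ = -2.3255
distance = √((-4−4.5)² + (-1.5−-3.5)²) = 8.7321; v₂ = distance/dt₂ = 4.3661

ω₁ = -2.3255, v₂ = 4.3661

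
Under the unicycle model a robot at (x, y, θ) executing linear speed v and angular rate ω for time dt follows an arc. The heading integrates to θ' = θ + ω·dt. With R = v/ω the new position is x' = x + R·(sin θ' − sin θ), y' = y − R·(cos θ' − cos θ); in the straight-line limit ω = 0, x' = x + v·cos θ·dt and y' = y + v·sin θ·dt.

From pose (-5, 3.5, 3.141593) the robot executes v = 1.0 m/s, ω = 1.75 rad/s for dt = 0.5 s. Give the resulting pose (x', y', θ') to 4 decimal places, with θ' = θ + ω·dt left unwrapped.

θ' = 3.1416 + 1.75·0.5 = 4.0166
R = v/ω = 1.0/1.75 = 0.5714
x' = -5 + 0.5714·(sin 4.0166 − sin 3.1416) = -5.4386
y' = 3.5 − 0.5714·(cos 4.0166 − cos 3.1416) = 3.2949

(-5.4386, 3.2949, 4.0166)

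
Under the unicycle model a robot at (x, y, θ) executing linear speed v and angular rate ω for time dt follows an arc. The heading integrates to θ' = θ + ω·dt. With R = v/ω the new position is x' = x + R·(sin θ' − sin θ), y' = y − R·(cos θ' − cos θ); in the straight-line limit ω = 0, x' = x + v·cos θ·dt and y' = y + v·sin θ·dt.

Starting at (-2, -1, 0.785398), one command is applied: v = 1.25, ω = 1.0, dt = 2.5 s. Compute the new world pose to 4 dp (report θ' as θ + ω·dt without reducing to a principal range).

(-3.0630, 1.1210, 3.2854)

θ' = 0.7854 + 1.0·2.5 = 3.2854
R = v/ω = 1.25/1.0 = 1.2500
x' = -2 + 1.2500·(sin 3.2854 − sin 0.7854) = -3.0630
y' = -1 − 1.2500·(cos 3.2854 − cos 0.7854) = 1.1210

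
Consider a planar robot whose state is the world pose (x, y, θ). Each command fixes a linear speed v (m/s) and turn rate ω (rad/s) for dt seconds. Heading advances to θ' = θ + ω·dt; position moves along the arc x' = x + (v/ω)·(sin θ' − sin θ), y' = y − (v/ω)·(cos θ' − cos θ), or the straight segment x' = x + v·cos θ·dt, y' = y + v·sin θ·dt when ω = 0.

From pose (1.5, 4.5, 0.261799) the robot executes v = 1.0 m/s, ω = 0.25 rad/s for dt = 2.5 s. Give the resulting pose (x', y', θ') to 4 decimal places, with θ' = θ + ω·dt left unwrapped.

(3.5649, 5.8361, 0.8868)

θ' = 0.2618 + 0.25·2.5 = 0.8868
R = v/ω = 1.0/0.25 = 4.0000
x' = 1.5 + 4.0000·(sin 0.8868 − sin 0.2618) = 3.5649
y' = 4.5 − 4.0000·(cos 0.8868 − cos 0.2618) = 5.8361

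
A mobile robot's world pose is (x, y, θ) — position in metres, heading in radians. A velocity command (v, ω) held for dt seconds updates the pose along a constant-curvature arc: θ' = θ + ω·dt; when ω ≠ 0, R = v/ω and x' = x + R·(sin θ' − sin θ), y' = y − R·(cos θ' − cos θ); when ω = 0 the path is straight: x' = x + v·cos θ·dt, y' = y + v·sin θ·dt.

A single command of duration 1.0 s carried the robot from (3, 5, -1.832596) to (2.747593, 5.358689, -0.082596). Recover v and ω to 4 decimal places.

v = -0.5000, ω = 1.7500

Δθ = -0.082596 − -1.832596 = 1.750000
ω = Δθ/dt = 1.750000/1.0 = 1.7500
R = −Δy/(cos θ' − cos θ) = -0.2857
v = R·ω = -0.2857·1.7500 = -0.5000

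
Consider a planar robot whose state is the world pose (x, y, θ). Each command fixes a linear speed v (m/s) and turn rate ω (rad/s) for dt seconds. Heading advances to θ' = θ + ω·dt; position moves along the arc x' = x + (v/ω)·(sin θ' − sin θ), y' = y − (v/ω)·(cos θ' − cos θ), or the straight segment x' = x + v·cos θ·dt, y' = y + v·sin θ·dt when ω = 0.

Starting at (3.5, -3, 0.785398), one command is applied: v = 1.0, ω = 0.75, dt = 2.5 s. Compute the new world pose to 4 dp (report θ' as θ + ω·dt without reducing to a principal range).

θ' = 0.7854 + 0.75·2.5 = 2.6604
R = v/ω = 1.0/0.75 = 1.3333
x' = 3.5 + 1.3333·(sin 2.6604 − sin 0.7854) = 3.1743
y' = -3 − 1.3333·(cos 2.6604 − cos 0.7854) = -0.8753

(3.1743, -0.8753, 2.6604)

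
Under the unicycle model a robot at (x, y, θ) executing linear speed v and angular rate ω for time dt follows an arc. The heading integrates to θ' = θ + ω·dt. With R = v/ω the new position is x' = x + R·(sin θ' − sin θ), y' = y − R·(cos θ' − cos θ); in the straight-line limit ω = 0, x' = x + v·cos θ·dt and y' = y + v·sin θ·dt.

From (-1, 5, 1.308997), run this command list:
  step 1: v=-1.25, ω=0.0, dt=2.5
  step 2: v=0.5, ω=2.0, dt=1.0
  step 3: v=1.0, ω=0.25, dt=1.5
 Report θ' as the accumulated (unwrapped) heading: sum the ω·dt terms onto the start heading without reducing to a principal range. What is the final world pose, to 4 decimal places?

step 1: θ'=1.3090 (straight) → pose (-1.8088, 1.9815, 1.3090)
step 2: θ'=3.3090 (R=0.2500) → pose (-2.0919, 2.2927, 3.3090)
step 3: θ'=3.6840 (R=4.0000) → pose (-3.4902, 1.7745, 3.6840)

(-3.4902, 1.7745, 3.6840)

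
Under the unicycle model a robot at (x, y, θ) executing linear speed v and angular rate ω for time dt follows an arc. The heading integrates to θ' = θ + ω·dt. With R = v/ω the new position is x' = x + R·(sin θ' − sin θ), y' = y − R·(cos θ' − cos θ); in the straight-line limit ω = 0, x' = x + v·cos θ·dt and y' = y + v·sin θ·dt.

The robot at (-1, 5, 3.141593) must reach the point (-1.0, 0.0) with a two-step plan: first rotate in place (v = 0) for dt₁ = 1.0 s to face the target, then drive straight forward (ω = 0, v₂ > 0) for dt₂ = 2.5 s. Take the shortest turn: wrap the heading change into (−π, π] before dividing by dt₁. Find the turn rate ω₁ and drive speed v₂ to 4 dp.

ω₁ = 1.5708, v₂ = 2.0000

heading to target = atan2(0−5, -1−-1) = -1.5708
Δθ = wrap(-1.5708 − 3.1416) = 1.5708; ω₁ = Δθ/dt₁ = 1.5708
distance = √((-1−-1)² + (0−5)²) = 5.0000; v₂ = distance/dt₂ = 2.0000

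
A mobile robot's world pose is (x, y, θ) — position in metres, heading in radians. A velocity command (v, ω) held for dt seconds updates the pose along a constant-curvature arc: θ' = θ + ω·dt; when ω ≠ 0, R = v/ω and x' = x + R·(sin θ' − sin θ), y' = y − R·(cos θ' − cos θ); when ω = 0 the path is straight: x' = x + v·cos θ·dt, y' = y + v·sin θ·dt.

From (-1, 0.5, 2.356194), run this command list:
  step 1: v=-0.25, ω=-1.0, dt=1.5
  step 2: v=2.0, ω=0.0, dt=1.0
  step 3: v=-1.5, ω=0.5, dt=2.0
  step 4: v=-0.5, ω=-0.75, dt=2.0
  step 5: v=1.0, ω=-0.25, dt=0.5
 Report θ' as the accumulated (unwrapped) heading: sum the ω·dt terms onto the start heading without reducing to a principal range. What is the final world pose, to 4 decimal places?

step 1: θ'=0.8562 (R=0.2500) → pose (-0.9879, 0.1594, 0.8562)
step 2: θ'=0.8562 (straight) → pose (0.3227, 1.6701, 0.8562)
step 3: θ'=1.8562 (R=-3.0000) → pose (-0.2899, -1.1405, 1.8562)
step 4: θ'=0.3562 (R=0.6667) → pose (-0.6971, -1.9530, 0.3562)
step 5: θ'=0.2312 (R=-4.0000) → pose (-0.2188, -1.8083, 0.2312)

(-0.2188, -1.8083, 0.2312)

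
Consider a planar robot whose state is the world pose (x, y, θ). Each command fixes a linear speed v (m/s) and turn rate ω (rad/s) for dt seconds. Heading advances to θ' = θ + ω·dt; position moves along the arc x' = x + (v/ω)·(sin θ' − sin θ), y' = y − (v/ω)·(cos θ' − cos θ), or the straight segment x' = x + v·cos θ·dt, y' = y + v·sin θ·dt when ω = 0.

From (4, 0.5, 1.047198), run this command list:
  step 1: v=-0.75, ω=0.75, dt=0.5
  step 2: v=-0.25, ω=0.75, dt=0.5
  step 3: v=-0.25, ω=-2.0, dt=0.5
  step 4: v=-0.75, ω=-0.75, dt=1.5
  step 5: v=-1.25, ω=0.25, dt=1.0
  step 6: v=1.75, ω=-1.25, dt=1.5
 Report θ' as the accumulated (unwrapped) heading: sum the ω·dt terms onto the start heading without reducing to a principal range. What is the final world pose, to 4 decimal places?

step 1: θ'=1.4222 (R=-1.0000) → pose (3.8770, 0.1481, 1.4222)
step 2: θ'=1.7972 (R=-0.3333) → pose (3.8819, 0.0239, 1.7972)
step 3: θ'=0.7972 (R=0.1250) → pose (3.8495, -0.0915, 0.7972)
step 4: θ'=-0.3278 (R=1.0000) → pose (2.8121, -0.3396, -0.3278)
step 5: θ'=-0.0778 (R=-5.0000) → pose (1.5909, -0.0884, -0.0778)
step 6: θ'=-1.9528 (R=-1.4000) → pose (2.7812, -2.0061, -1.9528)

(2.7812, -2.0061, -1.9528)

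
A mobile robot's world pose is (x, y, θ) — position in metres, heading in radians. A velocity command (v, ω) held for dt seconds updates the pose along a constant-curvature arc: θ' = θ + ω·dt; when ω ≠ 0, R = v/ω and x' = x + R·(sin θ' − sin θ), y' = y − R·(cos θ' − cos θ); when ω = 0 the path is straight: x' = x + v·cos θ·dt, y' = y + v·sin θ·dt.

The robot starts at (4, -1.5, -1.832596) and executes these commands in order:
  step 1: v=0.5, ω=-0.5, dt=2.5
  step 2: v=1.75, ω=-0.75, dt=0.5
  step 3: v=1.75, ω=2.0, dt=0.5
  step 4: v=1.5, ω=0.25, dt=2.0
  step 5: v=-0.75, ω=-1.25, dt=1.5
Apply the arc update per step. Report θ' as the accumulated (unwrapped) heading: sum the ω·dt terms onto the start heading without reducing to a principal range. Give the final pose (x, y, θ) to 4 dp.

step 1: θ'=-3.0826 (R=-1.0000) → pose (3.0930, -2.2394, -3.0826)
step 2: θ'=-3.4576 (R=-2.3333) → pose (2.2303, -2.1280, -3.4576)
step 3: θ'=-2.4576 (R=0.8750) → pose (1.4055, -2.2815, -2.4576)
step 4: θ'=-1.9576 (R=6.0000) → pose (-0.3599, -4.6684, -1.9576)
step 5: θ'=-3.8326 (R=0.6000) → pose (0.5782, -4.4324, -3.8326)

(0.5782, -4.4324, -3.8326)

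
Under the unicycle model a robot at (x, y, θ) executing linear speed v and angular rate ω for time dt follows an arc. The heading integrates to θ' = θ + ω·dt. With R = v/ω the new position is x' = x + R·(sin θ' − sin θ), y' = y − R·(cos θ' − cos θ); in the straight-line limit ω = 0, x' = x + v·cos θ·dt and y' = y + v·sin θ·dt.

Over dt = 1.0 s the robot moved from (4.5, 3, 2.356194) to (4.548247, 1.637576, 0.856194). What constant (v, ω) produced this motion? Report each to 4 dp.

Δθ = 0.856194 − 2.356194 = -1.500000
ω = Δθ/dt = -1.500000/1.0 = -1.5000
R = −Δy/(cos θ' − cos θ) = 1.0000
v = R·ω = 1.0000·-1.5000 = -1.5000

v = -1.5000, ω = -1.5000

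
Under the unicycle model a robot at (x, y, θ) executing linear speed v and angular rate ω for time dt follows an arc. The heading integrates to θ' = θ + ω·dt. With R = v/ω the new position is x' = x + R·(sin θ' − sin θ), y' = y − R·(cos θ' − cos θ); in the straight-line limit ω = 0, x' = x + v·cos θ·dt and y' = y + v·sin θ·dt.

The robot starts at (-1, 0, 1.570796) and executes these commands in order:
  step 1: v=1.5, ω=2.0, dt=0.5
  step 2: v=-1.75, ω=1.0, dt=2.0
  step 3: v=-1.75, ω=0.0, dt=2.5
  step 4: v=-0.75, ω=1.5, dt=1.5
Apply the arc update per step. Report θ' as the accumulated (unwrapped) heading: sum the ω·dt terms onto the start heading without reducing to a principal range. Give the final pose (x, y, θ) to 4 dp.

(1.1996, 6.6880, 6.8208)

step 1: θ'=2.5708 (R=0.7500) → pose (-1.3448, 0.6311, 2.5708)
step 2: θ'=4.5708 (R=-1.7500) → pose (1.3332, 1.8567, 4.5708)
step 3: θ'=4.5708 (straight) → pose (1.9506, 6.1879, 4.5708)
step 4: θ'=6.8208 (R=-0.5000) → pose (1.1996, 6.6880, 6.8208)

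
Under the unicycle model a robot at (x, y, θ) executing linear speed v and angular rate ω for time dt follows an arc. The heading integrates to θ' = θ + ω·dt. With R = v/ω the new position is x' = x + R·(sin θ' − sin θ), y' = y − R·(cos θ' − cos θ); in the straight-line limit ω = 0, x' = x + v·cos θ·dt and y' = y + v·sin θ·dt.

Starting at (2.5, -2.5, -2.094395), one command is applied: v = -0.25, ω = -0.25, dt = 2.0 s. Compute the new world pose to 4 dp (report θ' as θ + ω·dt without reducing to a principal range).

(2.8457, -2.1460, -2.5944)

θ' = -2.0944 + -0.25·2.0 = -2.5944
R = v/ω = -0.25/-0.25 = 1.0000
x' = 2.5 + 1.0000·(sin -2.5944 − sin -2.0944) = 2.8457
y' = -2.5 − 1.0000·(cos -2.5944 − cos -2.0944) = -2.1460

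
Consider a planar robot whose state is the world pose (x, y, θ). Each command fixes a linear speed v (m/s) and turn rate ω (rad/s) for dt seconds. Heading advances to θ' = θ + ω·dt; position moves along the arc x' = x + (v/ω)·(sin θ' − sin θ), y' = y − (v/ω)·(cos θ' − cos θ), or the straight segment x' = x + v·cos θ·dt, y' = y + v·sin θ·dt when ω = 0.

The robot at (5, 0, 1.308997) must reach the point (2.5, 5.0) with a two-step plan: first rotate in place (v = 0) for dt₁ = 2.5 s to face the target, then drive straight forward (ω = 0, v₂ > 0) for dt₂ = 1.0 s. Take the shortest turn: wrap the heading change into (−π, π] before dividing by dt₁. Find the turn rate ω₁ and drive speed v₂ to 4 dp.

heading to target = atan2(5−0, 2.5−5) = 2.0344
Δθ = wrap(2.0344 − 1.3090) = 0.7254; ω₁ = Δθ/dt₁ = 0.2902
distance = √((2.5−5)² + (5−0)²) = 5.5902; v₂ = distance/dt₂ = 5.5902

ω₁ = 0.2902, v₂ = 5.5902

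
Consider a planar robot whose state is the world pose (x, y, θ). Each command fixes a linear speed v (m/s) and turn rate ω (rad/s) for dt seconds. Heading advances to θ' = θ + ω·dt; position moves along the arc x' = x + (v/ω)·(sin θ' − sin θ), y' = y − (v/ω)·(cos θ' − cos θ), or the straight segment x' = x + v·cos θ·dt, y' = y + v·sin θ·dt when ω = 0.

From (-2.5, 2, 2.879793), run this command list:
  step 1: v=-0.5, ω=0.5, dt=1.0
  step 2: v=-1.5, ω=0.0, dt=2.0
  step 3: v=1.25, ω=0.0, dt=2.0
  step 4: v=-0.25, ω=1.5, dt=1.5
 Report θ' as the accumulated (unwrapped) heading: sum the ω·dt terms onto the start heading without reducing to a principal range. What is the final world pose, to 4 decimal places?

(-1.4574, 2.4064, 5.6298)

step 1: θ'=3.3798 (R=-1.0000) → pose (-2.0052, 1.9942, 3.3798)
step 2: θ'=3.3798 (straight) → pose (0.9101, 2.7020, 3.3798)
step 3: θ'=3.3798 (straight) → pose (-1.5193, 2.1121, 3.3798)
step 4: θ'=5.6298 (R=-0.1667) → pose (-1.4574, 2.4064, 5.6298)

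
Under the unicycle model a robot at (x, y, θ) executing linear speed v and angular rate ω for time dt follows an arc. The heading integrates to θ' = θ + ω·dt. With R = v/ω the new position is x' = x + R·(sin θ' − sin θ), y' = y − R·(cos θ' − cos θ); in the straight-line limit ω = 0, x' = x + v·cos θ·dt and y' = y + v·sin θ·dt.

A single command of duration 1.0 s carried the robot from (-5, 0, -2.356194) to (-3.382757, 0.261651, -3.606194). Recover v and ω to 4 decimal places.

Δθ = -3.606194 − -2.356194 = -1.250000
ω = Δθ/dt = -1.250000/1.0 = -1.2500
R = Δx/(sin θ' − sin θ) = 1.4000
v = R·ω = 1.4000·-1.2500 = -1.7500

v = -1.7500, ω = -1.2500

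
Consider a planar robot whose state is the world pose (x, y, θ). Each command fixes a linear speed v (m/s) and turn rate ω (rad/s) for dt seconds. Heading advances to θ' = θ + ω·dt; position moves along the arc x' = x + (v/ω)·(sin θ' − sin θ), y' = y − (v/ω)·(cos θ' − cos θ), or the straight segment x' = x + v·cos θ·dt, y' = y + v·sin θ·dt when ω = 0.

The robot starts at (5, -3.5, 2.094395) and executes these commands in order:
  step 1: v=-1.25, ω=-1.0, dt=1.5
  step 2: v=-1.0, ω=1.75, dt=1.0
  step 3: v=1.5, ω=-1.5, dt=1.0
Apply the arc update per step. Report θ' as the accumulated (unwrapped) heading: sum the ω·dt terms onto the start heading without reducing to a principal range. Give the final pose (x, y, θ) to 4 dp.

step 1: θ'=0.5944 (R=1.2500) → pose (4.6175, -5.1606, 0.5944)
step 2: θ'=2.3444 (R=-0.5714) → pose (4.5287, -6.0333, 2.3444)
step 3: θ'=0.8444 (R=-1.0000) → pose (4.4965, -4.6704, 0.8444)

(4.4965, -4.6704, 0.8444)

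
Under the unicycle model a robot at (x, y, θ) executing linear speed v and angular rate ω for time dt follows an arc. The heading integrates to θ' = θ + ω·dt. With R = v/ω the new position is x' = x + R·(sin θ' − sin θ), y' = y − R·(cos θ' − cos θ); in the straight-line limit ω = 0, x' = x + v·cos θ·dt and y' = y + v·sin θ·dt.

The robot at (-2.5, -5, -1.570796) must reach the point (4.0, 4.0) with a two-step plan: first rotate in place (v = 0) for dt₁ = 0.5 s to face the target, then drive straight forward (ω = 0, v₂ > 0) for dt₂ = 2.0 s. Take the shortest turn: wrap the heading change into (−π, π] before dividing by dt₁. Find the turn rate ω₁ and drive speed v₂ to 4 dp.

heading to target = atan2(4−-5, 4−-2.5) = 0.9453
Δθ = wrap(0.9453 − -1.5708) = 2.5161; ω₁ = Δθ/dt₁ = 5.0322
distance = √((4−-2.5)² + (4−-5)²) = 11.1018; v₂ = distance/dt₂ = 5.5509

ω₁ = 5.0322, v₂ = 5.5509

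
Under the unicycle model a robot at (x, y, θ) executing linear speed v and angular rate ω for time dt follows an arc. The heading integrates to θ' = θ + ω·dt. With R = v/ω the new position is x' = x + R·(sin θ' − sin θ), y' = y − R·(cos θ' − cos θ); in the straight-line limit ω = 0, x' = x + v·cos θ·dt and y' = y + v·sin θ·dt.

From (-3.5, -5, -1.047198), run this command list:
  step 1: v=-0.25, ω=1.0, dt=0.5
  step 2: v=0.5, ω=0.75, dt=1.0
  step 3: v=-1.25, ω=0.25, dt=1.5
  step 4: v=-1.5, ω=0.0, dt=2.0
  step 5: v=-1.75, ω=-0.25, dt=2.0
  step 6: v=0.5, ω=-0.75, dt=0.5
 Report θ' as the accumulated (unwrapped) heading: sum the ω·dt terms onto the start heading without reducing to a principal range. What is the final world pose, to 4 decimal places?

(-10.3743, -8.4853, -0.2972)

step 1: θ'=-0.5472 (R=-0.2500) → pose (-3.5864, -4.9115, -0.5472)
step 2: θ'=0.2028 (R=0.6667) → pose (-3.1053, -4.9952, 0.2028)
step 3: θ'=0.5778 (R=-5.0000) → pose (-4.8291, -5.7044, 0.5778)
step 4: θ'=0.5778 (straight) → pose (-7.3421, -7.3429, 0.5778)
step 5: θ'=0.0778 (R=7.0000) → pose (-10.6214, -8.4581, 0.0778)
step 6: θ'=-0.2972 (R=-0.6667) → pose (-10.3743, -8.4853, -0.2972)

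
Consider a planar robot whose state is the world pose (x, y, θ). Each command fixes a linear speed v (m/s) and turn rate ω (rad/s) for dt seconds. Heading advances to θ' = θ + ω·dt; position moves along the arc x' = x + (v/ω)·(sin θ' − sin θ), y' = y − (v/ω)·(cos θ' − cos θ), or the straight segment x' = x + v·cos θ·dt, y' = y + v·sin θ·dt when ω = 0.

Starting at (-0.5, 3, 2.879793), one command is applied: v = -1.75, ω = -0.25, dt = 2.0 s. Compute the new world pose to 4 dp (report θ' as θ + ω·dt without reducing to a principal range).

θ' = 2.8798 + -0.25·2.0 = 2.3798
R = v/ω = -1.75/-0.25 = 7.0000
x' = -0.5 + 7.0000·(sin 2.3798 − sin 2.8798) = 2.5198
y' = 3 − 7.0000·(cos 2.3798 − cos 2.8798) = 1.3037

(2.5198, 1.3037, 2.3798)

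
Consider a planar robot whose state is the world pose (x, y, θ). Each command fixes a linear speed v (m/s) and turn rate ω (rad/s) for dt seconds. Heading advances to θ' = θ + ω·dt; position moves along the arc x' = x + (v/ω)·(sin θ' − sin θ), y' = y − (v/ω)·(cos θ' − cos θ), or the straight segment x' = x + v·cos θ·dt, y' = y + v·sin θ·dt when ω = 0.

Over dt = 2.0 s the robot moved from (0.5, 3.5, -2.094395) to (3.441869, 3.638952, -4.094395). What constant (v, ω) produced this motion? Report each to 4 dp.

Δθ = -4.094395 − -2.094395 = -2.000000
ω = Δθ/dt = -2.000000/2.0 = -1.0000
R = Δx/(sin θ' − sin θ) = 1.7500
v = R·ω = 1.7500·-1.0000 = -1.7500

v = -1.7500, ω = -1.0000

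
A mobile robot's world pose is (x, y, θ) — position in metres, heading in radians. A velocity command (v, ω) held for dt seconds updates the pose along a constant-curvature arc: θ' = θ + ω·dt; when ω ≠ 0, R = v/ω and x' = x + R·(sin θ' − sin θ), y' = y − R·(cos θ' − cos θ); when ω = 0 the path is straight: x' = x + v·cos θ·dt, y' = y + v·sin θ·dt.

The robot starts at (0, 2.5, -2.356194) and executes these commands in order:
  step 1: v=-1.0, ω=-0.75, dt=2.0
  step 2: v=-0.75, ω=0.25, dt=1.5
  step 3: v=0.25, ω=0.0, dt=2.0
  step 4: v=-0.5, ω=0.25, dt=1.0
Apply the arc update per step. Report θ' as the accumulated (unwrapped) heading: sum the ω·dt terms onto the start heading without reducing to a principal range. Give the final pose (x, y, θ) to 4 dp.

(2.7990, 2.0621, -3.2312)

step 1: θ'=-3.8562 (R=1.3333) → pose (1.8166, 2.5643, -3.8562)
step 2: θ'=-3.4812 (R=-3.0000) → pose (2.7832, 2.0017, -3.4812)
step 3: θ'=-3.4812 (straight) → pose (2.3117, 2.1683, -3.4812)
step 4: θ'=-3.2312 (R=-2.0000) → pose (2.7990, 2.0621, -3.2312)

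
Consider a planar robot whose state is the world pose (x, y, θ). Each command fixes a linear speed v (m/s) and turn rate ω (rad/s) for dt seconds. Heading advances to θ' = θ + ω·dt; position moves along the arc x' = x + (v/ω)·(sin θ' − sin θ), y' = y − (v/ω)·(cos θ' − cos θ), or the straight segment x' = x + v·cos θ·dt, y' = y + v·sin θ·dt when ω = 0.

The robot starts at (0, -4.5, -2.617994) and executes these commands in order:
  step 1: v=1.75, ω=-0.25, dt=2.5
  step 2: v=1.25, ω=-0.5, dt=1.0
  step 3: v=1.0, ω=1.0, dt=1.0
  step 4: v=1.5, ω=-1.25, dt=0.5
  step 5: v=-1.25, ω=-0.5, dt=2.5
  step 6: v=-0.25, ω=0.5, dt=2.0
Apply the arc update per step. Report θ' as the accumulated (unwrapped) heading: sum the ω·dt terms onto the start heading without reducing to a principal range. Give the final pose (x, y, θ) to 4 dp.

(-4.8629, -7.5402, -3.6180)

step 1: θ'=-3.2430 (R=-7.0000) → pose (-4.2086, -5.4019, -3.2430)
step 2: θ'=-3.7430 (R=-2.5000) → pose (-5.3700, -4.9761, -3.7430)
step 3: θ'=-2.7430 (R=1.0000) → pose (-6.3239, -4.8790, -2.7430)
step 4: θ'=-3.3680 (R=-1.2000) → pose (-7.0591, -4.9425, -3.3680)
step 5: θ'=-4.6180 (R=2.5000) → pose (-5.1314, -7.1430, -4.6180)
step 6: θ'=-3.6180 (R=-0.5000) → pose (-4.8629, -7.5402, -3.6180)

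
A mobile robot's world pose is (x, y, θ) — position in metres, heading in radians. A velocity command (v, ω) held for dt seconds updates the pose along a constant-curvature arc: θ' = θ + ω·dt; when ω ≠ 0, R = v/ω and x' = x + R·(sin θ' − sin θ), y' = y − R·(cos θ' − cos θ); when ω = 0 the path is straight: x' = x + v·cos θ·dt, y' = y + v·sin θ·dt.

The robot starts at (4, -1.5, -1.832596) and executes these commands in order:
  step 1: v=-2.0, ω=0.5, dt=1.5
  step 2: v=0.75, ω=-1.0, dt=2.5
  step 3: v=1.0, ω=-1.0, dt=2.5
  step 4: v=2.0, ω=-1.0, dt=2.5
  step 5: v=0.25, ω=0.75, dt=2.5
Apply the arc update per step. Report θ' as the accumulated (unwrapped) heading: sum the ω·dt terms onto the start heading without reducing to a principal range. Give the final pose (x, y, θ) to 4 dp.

step 1: θ'=-1.0826 (R=-4.0000) → pose (3.6690, 1.4114, -1.0826)
step 2: θ'=-3.5826 (R=-0.7500) → pose (2.6865, 0.3814, -3.5826)
step 3: θ'=-6.0826 (R=-1.0000) → pose (2.9141, 2.2657, -6.0826)
step 4: θ'=-8.5826 (R=-2.0000) → pose (4.8048, -1.0259, -8.5826)
step 5: θ'=-6.7076 (R=0.3333) → pose (4.9162, -1.5516, -6.7076)

(4.9162, -1.5516, -6.7076)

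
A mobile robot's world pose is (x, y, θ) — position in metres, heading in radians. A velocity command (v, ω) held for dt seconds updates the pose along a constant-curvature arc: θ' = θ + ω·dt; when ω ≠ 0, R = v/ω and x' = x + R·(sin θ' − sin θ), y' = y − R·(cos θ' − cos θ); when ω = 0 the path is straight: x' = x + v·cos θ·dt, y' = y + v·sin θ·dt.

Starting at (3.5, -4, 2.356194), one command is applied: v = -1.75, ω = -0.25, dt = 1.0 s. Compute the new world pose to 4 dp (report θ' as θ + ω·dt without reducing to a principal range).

(4.5707, -5.3785, 2.1062)

θ' = 2.3562 + -0.25·1.0 = 2.1062
R = v/ω = -1.75/-0.25 = 7.0000
x' = 3.5 + 7.0000·(sin 2.1062 − sin 2.3562) = 4.5707
y' = -4 − 7.0000·(cos 2.1062 − cos 2.3562) = -5.3785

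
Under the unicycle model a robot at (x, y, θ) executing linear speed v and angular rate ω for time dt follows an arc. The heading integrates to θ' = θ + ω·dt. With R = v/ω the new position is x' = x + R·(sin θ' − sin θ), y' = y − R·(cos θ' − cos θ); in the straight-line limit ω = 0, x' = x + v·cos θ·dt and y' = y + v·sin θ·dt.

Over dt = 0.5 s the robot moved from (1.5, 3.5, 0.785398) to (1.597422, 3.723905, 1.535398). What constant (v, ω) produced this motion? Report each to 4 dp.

Δθ = 1.535398 − 0.785398 = 0.750000
ω = Δθ/dt = 0.750000/0.5 = 1.5000
R = −Δy/(cos θ' − cos θ) = 0.3333
v = R·ω = 0.3333·1.5000 = 0.5000

v = 0.5000, ω = 1.5000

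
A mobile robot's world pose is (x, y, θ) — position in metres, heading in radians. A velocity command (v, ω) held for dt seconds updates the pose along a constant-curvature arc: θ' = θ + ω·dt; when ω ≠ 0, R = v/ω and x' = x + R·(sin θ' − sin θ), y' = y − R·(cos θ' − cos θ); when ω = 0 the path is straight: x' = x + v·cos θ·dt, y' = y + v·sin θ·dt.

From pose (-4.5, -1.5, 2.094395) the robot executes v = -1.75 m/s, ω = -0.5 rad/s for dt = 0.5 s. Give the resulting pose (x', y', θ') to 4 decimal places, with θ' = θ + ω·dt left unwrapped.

θ' = 2.0944 + -0.5·0.5 = 1.8444
R = v/ω = -1.75/-0.5 = 3.5000
x' = -4.5 + 3.5000·(sin 1.8444 − sin 2.0944) = -4.1613
y' = -1.5 − 3.5000·(cos 1.8444 − cos 2.0944) = -2.3043

(-4.1613, -2.3043, 1.8444)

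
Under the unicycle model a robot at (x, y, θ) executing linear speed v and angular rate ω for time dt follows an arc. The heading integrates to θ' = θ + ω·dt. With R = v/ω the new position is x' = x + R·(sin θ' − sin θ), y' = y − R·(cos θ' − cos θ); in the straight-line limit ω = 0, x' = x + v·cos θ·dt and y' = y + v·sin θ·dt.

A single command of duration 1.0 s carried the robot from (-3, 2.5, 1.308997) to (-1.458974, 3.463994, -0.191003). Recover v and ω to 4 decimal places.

v = 2.0000, ω = -1.5000

Δθ = -0.191003 − 1.308997 = -1.500000
ω = Δθ/dt = -1.500000/1.0 = -1.5000
R = Δx/(sin θ' − sin θ) = -1.3333
v = R·ω = -1.3333·-1.5000 = 2.0000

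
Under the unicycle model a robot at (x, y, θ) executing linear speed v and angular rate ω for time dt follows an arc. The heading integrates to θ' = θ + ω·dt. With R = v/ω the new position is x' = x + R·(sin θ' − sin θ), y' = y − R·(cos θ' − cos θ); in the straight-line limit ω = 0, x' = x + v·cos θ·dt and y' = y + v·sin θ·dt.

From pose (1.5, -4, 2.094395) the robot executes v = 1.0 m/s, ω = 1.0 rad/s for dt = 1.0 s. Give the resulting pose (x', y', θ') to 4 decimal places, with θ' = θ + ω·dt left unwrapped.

(0.6812, -3.5011, 3.0944)

θ' = 2.0944 + 1.0·1.0 = 3.0944
R = v/ω = 1.0/1.0 = 1.0000
x' = 1.5 + 1.0000·(sin 3.0944 − sin 2.0944) = 0.6812
y' = -4 − 1.0000·(cos 3.0944 − cos 2.0944) = -3.5011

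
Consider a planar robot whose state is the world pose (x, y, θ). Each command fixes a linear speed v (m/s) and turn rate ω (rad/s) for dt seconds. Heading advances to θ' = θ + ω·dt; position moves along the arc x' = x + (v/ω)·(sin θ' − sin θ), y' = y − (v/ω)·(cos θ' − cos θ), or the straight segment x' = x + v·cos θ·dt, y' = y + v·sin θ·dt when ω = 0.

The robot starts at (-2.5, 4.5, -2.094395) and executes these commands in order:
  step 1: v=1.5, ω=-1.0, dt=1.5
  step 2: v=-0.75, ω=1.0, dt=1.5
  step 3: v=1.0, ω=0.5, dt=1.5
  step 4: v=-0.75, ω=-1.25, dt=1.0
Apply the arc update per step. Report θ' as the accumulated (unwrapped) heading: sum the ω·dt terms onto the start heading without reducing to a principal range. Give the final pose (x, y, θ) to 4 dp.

step 1: θ'=-3.5944 (R=-1.5000) → pose (-4.4553, 3.9012, -3.5944)
step 2: θ'=-2.0944 (R=-0.7500) → pose (-3.4776, 4.2006, -2.0944)
step 3: θ'=-1.3444 (R=2.0000) → pose (-3.6945, 2.7516, -1.3444)
step 4: θ'=-2.5944 (R=0.6000) → pose (-3.4220, 3.3987, -2.5944)

(-3.4220, 3.3987, -2.5944)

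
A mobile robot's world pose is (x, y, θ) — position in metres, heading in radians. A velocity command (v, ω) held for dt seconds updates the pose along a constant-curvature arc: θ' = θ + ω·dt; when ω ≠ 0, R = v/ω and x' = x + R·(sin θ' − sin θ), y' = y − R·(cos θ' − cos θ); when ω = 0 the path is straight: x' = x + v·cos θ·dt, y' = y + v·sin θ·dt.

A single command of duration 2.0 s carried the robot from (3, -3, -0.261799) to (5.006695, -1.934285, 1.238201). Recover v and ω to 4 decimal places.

Δθ = 1.238201 − -0.261799 = 1.500000
ω = Δθ/dt = 1.500000/2.0 = 0.7500
R = Δx/(sin θ' − sin θ) = 1.6667
v = R·ω = 1.6667·0.7500 = 1.2500

v = 1.2500, ω = 0.7500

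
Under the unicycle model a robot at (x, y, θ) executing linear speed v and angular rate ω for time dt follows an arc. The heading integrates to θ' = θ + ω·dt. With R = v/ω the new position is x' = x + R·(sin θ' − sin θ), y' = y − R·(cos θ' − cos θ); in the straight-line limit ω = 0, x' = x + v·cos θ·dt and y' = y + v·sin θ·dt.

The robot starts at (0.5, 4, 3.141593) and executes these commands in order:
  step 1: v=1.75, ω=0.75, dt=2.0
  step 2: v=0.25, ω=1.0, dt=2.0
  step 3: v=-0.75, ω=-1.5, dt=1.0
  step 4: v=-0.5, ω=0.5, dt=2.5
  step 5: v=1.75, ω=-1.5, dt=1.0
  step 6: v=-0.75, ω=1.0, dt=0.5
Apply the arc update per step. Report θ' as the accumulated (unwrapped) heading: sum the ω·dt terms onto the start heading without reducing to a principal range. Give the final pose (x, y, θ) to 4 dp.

step 1: θ'=4.6416 (R=2.3333) → pose (-1.8275, 1.8317, 4.6416)
step 2: θ'=6.6416 (R=0.2500) → pose (-1.4904, 1.5799, 6.6416)
step 3: θ'=5.1416 (R=0.5000) → pose (-2.1205, 1.8401, 5.1416)
step 4: θ'=6.3916 (R=-1.0000) → pose (-3.1380, 2.4181, 6.3916)
step 5: θ'=4.8916 (R=-1.1667) → pose (-1.8637, 1.4662, 4.8916)
step 6: θ'=5.3916 (R=-0.7500) → pose (-2.0182, 1.8036, 5.3916)

(-2.0182, 1.8036, 5.3916)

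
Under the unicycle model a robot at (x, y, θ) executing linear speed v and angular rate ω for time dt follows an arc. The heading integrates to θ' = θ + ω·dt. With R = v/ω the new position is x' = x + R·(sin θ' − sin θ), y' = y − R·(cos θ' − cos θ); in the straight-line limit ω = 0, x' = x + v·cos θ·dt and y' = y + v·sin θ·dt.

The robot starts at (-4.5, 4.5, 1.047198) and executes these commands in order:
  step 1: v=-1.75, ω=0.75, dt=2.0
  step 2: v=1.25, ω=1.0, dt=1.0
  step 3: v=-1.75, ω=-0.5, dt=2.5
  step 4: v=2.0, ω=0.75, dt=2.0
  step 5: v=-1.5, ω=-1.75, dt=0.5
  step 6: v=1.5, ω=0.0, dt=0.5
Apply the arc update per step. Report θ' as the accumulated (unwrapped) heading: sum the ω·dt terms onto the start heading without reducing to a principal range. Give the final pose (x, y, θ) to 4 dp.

(-4.6238, 1.2848, 2.9222)

step 1: θ'=2.5472 (R=-2.3333) → pose (-3.7860, 1.4002, 2.5472)
step 2: θ'=3.5472 (R=1.2500) → pose (-4.9792, 1.5132, 3.5472)
step 3: θ'=2.2972 (R=3.5000) → pose (-0.9817, 0.6218, 2.2972)
step 4: θ'=3.7972 (R=2.6667) → pose (-4.6009, 0.9644, 3.7972)
step 5: θ'=2.9222 (R=0.8571) → pose (-3.8918, 1.1216, 2.9222)
step 6: θ'=2.9222 (straight) → pose (-4.6238, 1.2848, 2.9222)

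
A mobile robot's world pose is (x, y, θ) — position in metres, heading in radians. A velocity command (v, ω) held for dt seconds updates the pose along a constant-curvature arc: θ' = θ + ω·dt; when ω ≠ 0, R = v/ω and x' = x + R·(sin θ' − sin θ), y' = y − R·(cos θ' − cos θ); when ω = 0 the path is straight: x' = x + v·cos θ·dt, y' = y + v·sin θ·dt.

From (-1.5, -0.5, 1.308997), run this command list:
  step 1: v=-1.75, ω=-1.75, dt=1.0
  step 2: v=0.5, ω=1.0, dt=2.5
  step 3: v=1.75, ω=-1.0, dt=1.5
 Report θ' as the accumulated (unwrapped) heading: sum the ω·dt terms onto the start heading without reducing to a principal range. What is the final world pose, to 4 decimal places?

step 1: θ'=-0.4410 (R=1.0000) → pose (-2.8928, -1.1455, -0.4410)
step 2: θ'=2.0590 (R=0.5000) → pose (-2.2378, -0.4588, 2.0590)
step 3: θ'=0.5590 (R=-1.7500) → pose (-1.6203, 1.8456, 0.5590)

(-1.6203, 1.8456, 0.5590)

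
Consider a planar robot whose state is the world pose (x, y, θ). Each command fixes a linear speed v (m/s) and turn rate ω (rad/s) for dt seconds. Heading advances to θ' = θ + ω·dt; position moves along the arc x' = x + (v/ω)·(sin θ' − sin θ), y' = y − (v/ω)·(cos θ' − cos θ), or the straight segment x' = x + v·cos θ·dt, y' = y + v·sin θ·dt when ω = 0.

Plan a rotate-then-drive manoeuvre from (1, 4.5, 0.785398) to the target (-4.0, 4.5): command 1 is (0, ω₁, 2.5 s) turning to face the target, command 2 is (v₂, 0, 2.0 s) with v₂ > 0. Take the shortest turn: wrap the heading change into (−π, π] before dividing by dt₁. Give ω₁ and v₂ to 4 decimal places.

ω₁ = 0.9425, v₂ = 2.5000

heading to target = atan2(4.5−4.5, -4−1) = 3.1416
Δθ = wrap(3.1416 − 0.7854) = 2.3562; ω₁ = Δθ/dt₁ = 0.9425
distance = √((-4−1)² + (4.5−4.5)²) = 5.0000; v₂ = distance/dt₂ = 2.5000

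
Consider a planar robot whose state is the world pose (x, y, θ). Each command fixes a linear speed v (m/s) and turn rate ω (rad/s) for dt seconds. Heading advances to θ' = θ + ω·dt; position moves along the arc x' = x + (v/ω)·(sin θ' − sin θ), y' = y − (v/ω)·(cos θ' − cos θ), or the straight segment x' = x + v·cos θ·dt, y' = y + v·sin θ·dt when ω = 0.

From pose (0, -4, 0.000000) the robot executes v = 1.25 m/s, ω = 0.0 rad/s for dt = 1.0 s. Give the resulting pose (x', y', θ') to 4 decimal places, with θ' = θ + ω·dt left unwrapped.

(1.2500, -4.0000, 0.0000)

θ' = 0.0000 + 0.0·1.0 = 0.0000
ω = 0 → straight: x' = 0 + 1.25·cos(0.0000)·1.0 = 1.2500
y' = -4 + 1.25·sin(0.0000)·1.0 = -4.0000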